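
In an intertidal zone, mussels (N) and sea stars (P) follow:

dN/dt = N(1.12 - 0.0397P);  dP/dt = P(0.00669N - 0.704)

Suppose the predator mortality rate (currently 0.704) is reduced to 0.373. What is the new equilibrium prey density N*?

At the interior fixed point, setting dP/dt = 0 with P > 0 fixes N* = (predator death rate)/(NP coefficient) — independent of the other coefficients.
With the change, N* = 0.373/0.00669 = 55.8; it falls from 105.

N* ≈ 55.8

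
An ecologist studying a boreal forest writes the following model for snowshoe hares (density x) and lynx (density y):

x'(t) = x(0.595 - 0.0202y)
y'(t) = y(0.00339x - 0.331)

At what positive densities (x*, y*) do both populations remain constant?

Set dy/dt = 0 with y > 0: 0.00339x - 0.331 = 0, so x* = 0.331/0.00339 = 97.6.
Set dx/dt = 0 with x > 0: 0.595 - 0.0202y = 0, so y* = 0.595/0.0202 = 29.5.

x* ≈ 97.6, y* ≈ 29.5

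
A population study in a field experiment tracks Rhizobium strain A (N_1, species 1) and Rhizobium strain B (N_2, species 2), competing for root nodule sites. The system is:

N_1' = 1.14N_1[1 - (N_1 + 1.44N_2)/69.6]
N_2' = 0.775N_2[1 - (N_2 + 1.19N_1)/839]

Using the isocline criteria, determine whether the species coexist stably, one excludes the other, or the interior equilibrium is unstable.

species 2 excludes species 1

Compare the nullcline intercepts: K1/α12 = 69.6/1.44 = 48.3 < K2 = 839; K2/α21 = 839/1.19 = 705 > K1 = 69.6.
Since the inequalities point opposite ways, species 2 can invade but species 1 cannot.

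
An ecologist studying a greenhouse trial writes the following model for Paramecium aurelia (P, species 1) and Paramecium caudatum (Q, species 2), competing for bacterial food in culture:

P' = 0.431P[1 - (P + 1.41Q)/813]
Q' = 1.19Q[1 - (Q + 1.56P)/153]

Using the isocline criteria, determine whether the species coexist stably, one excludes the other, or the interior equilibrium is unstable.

species 1 excludes species 2

Compare the nullcline intercepts: K1/α12 = 813/1.41 = 577 > K2 = 153; K2/α21 = 153/1.56 = 98.1 < K1 = 813.
Since the inequalities point opposite ways, species 1 can invade but species 2 cannot.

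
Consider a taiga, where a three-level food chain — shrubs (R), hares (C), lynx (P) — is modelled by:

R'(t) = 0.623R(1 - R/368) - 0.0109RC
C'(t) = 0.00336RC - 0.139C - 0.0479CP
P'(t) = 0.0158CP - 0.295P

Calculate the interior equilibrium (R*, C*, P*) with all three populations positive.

From dP/dt = 0: 0.0158C* = 0.295, so C* = 18.7.
From dR/dt = 0: 0.623(1 - R*/368) = 0.0109·18.7, giving R* = 368·(1 - 0.327) = 248.
From dC/dt = 0: 0.00336·248 - 0.139 = 0.0479P*, so P* = 0.694/0.0479 = 14.5.

R* ≈ 248, C* ≈ 18.7, P* ≈ 14.5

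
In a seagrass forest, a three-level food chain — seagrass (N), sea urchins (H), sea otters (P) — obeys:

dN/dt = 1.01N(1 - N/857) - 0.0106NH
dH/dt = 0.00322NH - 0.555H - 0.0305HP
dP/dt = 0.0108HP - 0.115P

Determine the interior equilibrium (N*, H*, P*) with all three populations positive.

From dP/dt = 0: 0.0108H* = 0.115, so H* = 10.6.
From dN/dt = 0: 1.01(1 - N*/857) = 0.0106·10.6, giving N* = 857·(1 - 0.112) = 761.
From dH/dt = 0: 0.00322·761 - 0.555 = 0.0305P*, so P* = 1.9/0.0305 = 62.2.

N* ≈ 761, H* ≈ 10.6, P* ≈ 62.2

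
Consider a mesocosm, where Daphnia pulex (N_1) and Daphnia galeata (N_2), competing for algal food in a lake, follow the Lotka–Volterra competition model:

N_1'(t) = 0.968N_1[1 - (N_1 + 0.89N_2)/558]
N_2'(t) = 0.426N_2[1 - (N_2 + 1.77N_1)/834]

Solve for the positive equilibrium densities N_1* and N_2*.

Setting both brackets to zero gives the nullclines N_1 + 0.89N_2 = 558 and 1.77N_1 + N_2 = 834.
Substituting N_2 = 834 - 1.77N_1 into the first: N_1(1 - 0.89·1.77) = 558 - 0.89·834.
So N_1* = -184/-0.575 = 320, and then N_2* = 834 - 1.77·320 = 267.

N_1* ≈ 320, N_2* ≈ 267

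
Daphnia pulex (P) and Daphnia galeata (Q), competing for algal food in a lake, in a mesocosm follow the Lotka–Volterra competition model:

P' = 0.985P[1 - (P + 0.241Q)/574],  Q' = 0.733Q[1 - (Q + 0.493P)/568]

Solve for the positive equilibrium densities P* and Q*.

Setting both brackets to zero gives the nullclines P + 0.241Q = 574 and 0.493P + Q = 568.
Substituting Q = 568 - 0.493P into the first: P(1 - 0.241·0.493) = 574 - 0.241·568.
So P* = 437/0.881 = 496, and then Q* = 568 - 0.493·496 = 323.

P* ≈ 496, Q* ≈ 323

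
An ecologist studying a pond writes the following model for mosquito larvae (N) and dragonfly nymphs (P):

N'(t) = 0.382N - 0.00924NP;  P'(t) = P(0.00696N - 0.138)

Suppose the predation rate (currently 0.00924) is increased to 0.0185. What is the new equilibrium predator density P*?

P* ≈ 20.6

At the interior fixed point, setting dN/dt = 0 with N > 0 fixes P* = (prey growth rate)/(NP coefficient) — independent of the other coefficients.
With the change, P* = 0.382/0.0185 = 20.6; it falls from 41.3.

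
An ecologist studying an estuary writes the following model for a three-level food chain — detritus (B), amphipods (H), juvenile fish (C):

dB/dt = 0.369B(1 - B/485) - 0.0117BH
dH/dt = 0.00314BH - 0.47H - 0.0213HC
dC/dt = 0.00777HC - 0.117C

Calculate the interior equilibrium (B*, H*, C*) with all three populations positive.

B* ≈ 253, H* ≈ 15.1, C* ≈ 15.3

From dC/dt = 0: 0.00777H* = 0.117, so H* = 15.1.
From dB/dt = 0: 0.369(1 - B*/485) = 0.0117·15.1, giving B* = 485·(1 - 0.477) = 253.
From dH/dt = 0: 0.00314·253 - 0.47 = 0.0213C*, so C* = 0.326/0.0213 = 15.3.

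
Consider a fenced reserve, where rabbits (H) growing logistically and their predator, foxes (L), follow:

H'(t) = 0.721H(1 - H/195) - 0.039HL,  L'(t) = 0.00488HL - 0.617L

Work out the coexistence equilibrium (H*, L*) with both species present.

From dL/dt = 0 with L > 0: 0.00488H* = 0.617, so H* = 126.
Substitute into dH/dt = 0: 0.721(1 - 126/195) = 0.039L*.
The bracket is 0.352, giving L* = 0.254/0.039 = 6.5.

H* ≈ 126, L* ≈ 6.5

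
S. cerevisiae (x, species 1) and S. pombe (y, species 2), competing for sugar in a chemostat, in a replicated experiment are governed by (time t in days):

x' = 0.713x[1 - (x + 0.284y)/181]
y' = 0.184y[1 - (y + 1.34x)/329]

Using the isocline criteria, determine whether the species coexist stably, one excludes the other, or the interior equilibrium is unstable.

Compare the nullcline intercepts: K1/α12 = 181/0.284 = 637 > K2 = 329; K2/α21 = 329/1.34 = 246 > K1 = 181.
Since both inequalities hold, each species can invade when rare, so the interior equilibrium is stable.

stable coexistence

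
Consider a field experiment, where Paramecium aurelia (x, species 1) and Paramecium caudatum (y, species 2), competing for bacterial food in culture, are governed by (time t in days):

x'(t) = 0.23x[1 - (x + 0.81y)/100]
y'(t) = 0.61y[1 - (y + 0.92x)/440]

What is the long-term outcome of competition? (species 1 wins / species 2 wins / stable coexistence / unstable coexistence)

species 2 excludes species 1

Compare the nullcline intercepts: K1/α12 = 100/0.81 = 123 < K2 = 440; K2/α21 = 440/0.92 = 478 > K1 = 100.
Since the inequalities point opposite ways, species 2 can invade but species 1 cannot.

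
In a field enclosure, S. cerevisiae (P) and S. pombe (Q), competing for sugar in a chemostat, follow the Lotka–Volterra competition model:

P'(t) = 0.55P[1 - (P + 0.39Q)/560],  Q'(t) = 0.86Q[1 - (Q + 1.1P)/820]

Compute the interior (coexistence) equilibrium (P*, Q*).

Setting both brackets to zero gives the nullclines P + 0.39Q = 560 and 1.1P + Q = 820.
Substituting Q = 820 - 1.1P into the first: P(1 - 0.39·1.1) = 560 - 0.39·820.
So P* = 240/0.571 = 421, and then Q* = 820 - 1.1·421 = 357.

P* ≈ 421, Q* ≈ 357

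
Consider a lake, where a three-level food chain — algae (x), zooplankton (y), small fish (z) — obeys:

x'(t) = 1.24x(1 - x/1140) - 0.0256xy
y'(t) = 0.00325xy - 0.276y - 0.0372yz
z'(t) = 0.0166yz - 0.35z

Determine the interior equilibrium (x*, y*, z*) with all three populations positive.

From dz/dt = 0: 0.0166y* = 0.35, so y* = 21.1.
From dx/dt = 0: 1.24(1 - x*/1140) = 0.0256·21.1, giving x* = 1140·(1 - 0.435) = 644.
From dy/dt = 0: 0.00325·644 - 0.276 = 0.0372z*, so z* = 1.82/0.0372 = 48.8.

x* ≈ 644, y* ≈ 21.1, z* ≈ 48.8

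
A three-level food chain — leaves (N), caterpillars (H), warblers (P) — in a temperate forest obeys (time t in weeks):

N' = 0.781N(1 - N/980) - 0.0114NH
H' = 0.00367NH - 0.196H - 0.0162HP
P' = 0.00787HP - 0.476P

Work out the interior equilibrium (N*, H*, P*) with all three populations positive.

From dP/dt = 0: 0.00787H* = 0.476, so H* = 60.5.
From dN/dt = 0: 0.781(1 - N*/980) = 0.0114·60.5, giving N* = 980·(1 - 0.883) = 115.
From dH/dt = 0: 0.00367·115 - 0.196 = 0.0162P*, so P* = 0.225/0.0162 = 13.9.

N* ≈ 115, H* ≈ 60.5, P* ≈ 13.9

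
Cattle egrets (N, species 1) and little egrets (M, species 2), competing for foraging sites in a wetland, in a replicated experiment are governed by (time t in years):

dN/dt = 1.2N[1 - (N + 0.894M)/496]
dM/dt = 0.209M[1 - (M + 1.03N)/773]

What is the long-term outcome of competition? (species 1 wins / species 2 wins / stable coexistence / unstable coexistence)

Compare the nullcline intercepts: K1/α12 = 496/0.894 = 555 < K2 = 773; K2/α21 = 773/1.03 = 750 > K1 = 496.
Since the inequalities point opposite ways, species 2 can invade but species 1 cannot.

species 2 excludes species 1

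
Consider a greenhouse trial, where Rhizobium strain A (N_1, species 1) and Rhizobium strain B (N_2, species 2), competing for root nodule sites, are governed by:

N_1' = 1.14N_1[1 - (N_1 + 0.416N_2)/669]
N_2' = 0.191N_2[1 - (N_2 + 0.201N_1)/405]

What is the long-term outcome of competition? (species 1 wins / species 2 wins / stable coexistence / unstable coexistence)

Compare the nullcline intercepts: K1/α12 = 669/0.416 = 1610 > K2 = 405; K2/α21 = 405/0.201 = 2010 > K1 = 669.
Since both inequalities hold, each species can invade when rare, so the interior equilibrium is stable.

stable coexistence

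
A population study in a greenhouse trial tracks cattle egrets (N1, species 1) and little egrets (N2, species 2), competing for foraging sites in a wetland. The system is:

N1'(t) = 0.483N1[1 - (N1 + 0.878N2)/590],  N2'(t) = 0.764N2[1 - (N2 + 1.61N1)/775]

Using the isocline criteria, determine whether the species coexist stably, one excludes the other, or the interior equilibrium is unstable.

Compare the nullcline intercepts: K1/α12 = 590/0.878 = 672 < K2 = 775; K2/α21 = 775/1.61 = 481 < K1 = 590.
Since both are reversed, neither can invade when rare; the interior point is a saddle.

unstable coexistence (outcome depends on initial conditions)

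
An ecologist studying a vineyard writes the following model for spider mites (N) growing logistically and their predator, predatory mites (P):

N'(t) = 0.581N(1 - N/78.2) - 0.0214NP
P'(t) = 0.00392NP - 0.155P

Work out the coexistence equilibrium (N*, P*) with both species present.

N* ≈ 39.5, P* ≈ 13.4

From dP/dt = 0 with P > 0: 0.00392N* = 0.155, so N* = 39.5.
Substitute into dN/dt = 0: 0.581(1 - 39.5/78.2) = 0.0214P*.
The bracket is 0.494, giving P* = 0.287/0.0214 = 13.4.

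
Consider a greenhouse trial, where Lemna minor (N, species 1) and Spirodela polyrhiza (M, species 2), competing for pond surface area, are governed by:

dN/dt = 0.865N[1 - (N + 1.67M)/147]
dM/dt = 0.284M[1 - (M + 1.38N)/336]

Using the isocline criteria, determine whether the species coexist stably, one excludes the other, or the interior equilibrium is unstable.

Compare the nullcline intercepts: K1/α12 = 147/1.67 = 88 < K2 = 336; K2/α21 = 336/1.38 = 243 > K1 = 147.
Since the inequalities point opposite ways, species 2 can invade but species 1 cannot.

species 2 excludes species 1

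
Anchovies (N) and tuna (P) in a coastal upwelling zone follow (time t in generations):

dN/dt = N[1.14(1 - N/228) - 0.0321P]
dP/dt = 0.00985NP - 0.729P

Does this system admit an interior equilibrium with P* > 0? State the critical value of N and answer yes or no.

Threshold N = 74; K > 74, so yes, the predator persists.

The predator equation gives dP/dt > 0 only when N > 0.729/0.00985 = 74.
Without the predator, N → K = 228. Since 228 > 74, the predator can invade and persist.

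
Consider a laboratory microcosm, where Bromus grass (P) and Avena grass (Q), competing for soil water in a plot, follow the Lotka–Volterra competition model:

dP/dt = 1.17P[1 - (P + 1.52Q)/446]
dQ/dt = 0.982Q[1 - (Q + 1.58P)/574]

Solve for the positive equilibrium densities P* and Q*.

Setting both brackets to zero gives the nullclines P + 1.52Q = 446 and 1.58P + Q = 574.
Substituting Q = 574 - 1.58P into the first: P(1 - 1.52·1.58) = 446 - 1.52·574.
So P* = -426/-1.4 = 304, and then Q* = 574 - 1.58·304 = 93.2.

P* ≈ 304, Q* ≈ 93.2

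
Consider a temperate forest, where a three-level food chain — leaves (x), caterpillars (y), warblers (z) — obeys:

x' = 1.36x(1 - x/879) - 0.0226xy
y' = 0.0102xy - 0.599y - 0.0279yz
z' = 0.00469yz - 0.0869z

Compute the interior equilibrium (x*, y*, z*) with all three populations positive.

From dz/dt = 0: 0.00469y* = 0.0869, so y* = 18.5.
From dx/dt = 0: 1.36(1 - x*/879) = 0.0226·18.5, giving x* = 879·(1 - 0.308) = 608.
From dy/dt = 0: 0.0102·608 - 0.599 = 0.0279z*, so z* = 5.61/0.0279 = 201.

x* ≈ 608, y* ≈ 18.5, z* ≈ 201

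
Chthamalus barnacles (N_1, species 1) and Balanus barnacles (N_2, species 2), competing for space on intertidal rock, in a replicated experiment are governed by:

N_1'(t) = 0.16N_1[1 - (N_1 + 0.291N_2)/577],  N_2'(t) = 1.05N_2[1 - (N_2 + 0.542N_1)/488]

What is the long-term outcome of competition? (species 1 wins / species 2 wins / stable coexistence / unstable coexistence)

stable coexistence

Compare the nullcline intercepts: K1/α12 = 577/0.291 = 1980 > K2 = 488; K2/α21 = 488/0.542 = 900 > K1 = 577.
Since both inequalities hold, each species can invade when rare, so the interior equilibrium is stable.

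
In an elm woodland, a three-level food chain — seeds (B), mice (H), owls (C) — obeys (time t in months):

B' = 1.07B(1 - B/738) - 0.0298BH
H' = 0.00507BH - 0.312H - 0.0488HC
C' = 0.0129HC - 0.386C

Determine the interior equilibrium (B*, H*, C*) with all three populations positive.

From dC/dt = 0: 0.0129H* = 0.386, so H* = 29.9.
From dB/dt = 0: 1.07(1 - B*/738) = 0.0298·29.9, giving B* = 738·(1 - 0.833) = 123.
From dH/dt = 0: 0.00507·123 - 0.312 = 0.0488C*, so C* = 0.312/0.0488 = 6.38.

B* ≈ 123, H* ≈ 29.9, C* ≈ 6.38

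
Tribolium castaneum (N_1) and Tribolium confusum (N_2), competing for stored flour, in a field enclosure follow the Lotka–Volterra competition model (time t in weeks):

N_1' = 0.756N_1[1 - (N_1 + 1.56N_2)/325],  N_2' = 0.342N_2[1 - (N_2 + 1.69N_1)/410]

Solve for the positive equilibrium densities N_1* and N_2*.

N_1* ≈ 192, N_2* ≈ 85.1

Setting both brackets to zero gives the nullclines N_1 + 1.56N_2 = 325 and 1.69N_1 + N_2 = 410.
Substituting N_2 = 410 - 1.69N_1 into the first: N_1(1 - 1.56·1.69) = 325 - 1.56·410.
So N_1* = -315/-1.64 = 192, and then N_2* = 410 - 1.69·192 = 85.1.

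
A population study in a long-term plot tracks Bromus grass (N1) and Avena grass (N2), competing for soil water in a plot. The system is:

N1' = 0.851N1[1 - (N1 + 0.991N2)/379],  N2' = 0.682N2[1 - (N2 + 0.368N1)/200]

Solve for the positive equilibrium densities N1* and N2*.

N1* ≈ 285, N2* ≈ 95.3

Setting both brackets to zero gives the nullclines N1 + 0.991N2 = 379 and 0.368N1 + N2 = 200.
Substituting N2 = 200 - 0.368N1 into the first: N1(1 - 0.991·0.368) = 379 - 0.991·200.
So N1* = 181/0.635 = 285, and then N2* = 200 - 0.368·285 = 95.3.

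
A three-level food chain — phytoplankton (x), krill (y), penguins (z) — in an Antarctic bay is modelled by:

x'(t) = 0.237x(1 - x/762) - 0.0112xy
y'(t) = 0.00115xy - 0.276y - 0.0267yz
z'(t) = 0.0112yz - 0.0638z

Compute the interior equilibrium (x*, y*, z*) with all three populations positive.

From dz/dt = 0: 0.0112y* = 0.0638, so y* = 5.7.
From dx/dt = 0: 0.237(1 - x*/762) = 0.0112·5.7, giving x* = 762·(1 - 0.269) = 557.
From dy/dt = 0: 0.00115·557 - 0.276 = 0.0267z*, so z* = 0.364/0.0267 = 13.6.

x* ≈ 557, y* ≈ 5.7, z* ≈ 13.6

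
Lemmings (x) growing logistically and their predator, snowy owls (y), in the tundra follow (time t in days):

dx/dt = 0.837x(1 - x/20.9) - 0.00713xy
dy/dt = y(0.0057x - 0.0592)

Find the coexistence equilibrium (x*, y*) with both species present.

From dy/dt = 0 with y > 0: 0.0057x* = 0.0592, so x* = 10.4.
Substitute into dx/dt = 0: 0.837(1 - 10.4/20.9) = 0.00713y*.
The bracket is 0.503, giving y* = 0.421/0.00713 = 59.1.

x* ≈ 10.4, y* ≈ 59.1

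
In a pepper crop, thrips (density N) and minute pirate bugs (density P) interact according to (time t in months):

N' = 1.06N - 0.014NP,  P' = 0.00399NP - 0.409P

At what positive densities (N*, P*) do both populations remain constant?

N* ≈ 103, P* ≈ 75.7

Set dP/dt = 0 with P > 0: 0.00399N - 0.409 = 0, so N* = 0.409/0.00399 = 103.
Set dN/dt = 0 with N > 0: 1.06 - 0.014P = 0, so P* = 1.06/0.014 = 75.7.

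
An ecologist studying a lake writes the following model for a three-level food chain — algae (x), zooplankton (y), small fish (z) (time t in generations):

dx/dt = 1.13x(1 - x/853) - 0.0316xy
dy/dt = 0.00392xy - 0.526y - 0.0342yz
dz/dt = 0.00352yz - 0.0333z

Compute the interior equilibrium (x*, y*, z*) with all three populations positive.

x* ≈ 627, y* ≈ 9.46, z* ≈ 56.5

From dz/dt = 0: 0.00352y* = 0.0333, so y* = 9.46.
From dx/dt = 0: 1.13(1 - x*/853) = 0.0316·9.46, giving x* = 853·(1 - 0.265) = 627.
From dy/dt = 0: 0.00392·627 - 0.526 = 0.0342z*, so z* = 1.93/0.0342 = 56.5.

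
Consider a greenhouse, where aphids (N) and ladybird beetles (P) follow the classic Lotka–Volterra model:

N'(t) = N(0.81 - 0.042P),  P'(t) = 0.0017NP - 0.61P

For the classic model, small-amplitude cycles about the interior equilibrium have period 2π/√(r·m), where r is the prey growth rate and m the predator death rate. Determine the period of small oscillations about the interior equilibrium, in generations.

T ≈ 8.94 generations

Here r = 0.81 and m = 0.61, so r·m = 0.494.
ω = √0.494 = 0.703 per generation, hence T = 2π/ω ≈ 8.94 generations.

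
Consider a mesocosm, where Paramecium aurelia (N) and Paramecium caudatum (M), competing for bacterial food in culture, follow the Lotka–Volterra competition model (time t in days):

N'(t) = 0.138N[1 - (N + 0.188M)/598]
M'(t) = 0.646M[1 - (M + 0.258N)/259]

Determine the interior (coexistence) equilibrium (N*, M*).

Setting both brackets to zero gives the nullclines N + 0.188M = 598 and 0.258N + M = 259.
Substituting M = 259 - 0.258N into the first: N(1 - 0.188·0.258) = 598 - 0.188·259.
So N* = 549/0.951 = 577, and then M* = 259 - 0.258·577 = 110.

N* ≈ 577, M* ≈ 110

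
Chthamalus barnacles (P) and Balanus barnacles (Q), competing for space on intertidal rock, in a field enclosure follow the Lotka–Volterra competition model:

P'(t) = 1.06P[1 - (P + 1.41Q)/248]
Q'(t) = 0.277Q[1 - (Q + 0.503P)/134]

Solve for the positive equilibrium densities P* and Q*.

Setting both brackets to zero gives the nullclines P + 1.41Q = 248 and 0.503P + Q = 134.
Substituting Q = 134 - 0.503P into the first: P(1 - 1.41·0.503) = 248 - 1.41·134.
So P* = 59.1/0.291 = 203, and then Q* = 134 - 0.503·203 = 31.8.

P* ≈ 203, Q* ≈ 31.8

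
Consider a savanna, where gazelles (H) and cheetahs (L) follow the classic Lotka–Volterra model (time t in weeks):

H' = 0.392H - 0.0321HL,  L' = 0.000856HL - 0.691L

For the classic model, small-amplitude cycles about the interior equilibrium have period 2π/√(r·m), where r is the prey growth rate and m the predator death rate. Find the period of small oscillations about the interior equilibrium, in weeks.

Here r = 0.392 and m = 0.691, so r·m = 0.271.
ω = √0.271 = 0.52 per week, hence T = 2π/ω ≈ 12.1 weeks.

T ≈ 12.1 weeks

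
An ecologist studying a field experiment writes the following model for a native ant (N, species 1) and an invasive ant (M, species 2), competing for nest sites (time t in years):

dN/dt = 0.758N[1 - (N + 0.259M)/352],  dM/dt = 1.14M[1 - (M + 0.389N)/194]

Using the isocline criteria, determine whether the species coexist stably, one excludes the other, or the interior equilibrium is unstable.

stable coexistence

Compare the nullcline intercepts: K1/α12 = 352/0.259 = 1360 > K2 = 194; K2/α21 = 194/0.389 = 499 > K1 = 352.
Since both inequalities hold, each species can invade when rare, so the interior equilibrium is stable.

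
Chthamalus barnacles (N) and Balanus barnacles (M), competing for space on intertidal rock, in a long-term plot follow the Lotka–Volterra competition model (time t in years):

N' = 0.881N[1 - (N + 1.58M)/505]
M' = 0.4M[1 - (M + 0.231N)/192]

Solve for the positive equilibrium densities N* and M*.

N* ≈ 318, M* ≈ 119

Setting both brackets to zero gives the nullclines N + 1.58M = 505 and 0.231N + M = 192.
Substituting M = 192 - 0.231N into the first: N(1 - 1.58·0.231) = 505 - 1.58·192.
So N* = 202/0.635 = 318, and then M* = 192 - 0.231·318 = 119.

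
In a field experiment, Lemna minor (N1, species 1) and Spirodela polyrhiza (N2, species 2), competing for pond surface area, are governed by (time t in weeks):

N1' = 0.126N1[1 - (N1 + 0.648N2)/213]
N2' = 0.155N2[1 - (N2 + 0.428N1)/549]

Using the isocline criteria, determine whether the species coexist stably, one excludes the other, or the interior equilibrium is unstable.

species 2 excludes species 1

Compare the nullcline intercepts: K1/α12 = 213/0.648 = 329 < K2 = 549; K2/α21 = 549/0.428 = 1280 > K1 = 213.
Since the inequalities point opposite ways, species 2 can invade but species 1 cannot.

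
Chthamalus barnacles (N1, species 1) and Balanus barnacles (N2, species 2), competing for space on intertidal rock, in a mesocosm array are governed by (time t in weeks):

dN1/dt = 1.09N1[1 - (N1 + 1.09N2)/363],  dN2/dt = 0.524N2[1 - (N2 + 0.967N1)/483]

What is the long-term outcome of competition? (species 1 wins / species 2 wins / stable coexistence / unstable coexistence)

Compare the nullcline intercepts: K1/α12 = 363/1.09 = 333 < K2 = 483; K2/α21 = 483/0.967 = 499 > K1 = 363.
Since the inequalities point opposite ways, species 2 can invade but species 1 cannot.

species 2 excludes species 1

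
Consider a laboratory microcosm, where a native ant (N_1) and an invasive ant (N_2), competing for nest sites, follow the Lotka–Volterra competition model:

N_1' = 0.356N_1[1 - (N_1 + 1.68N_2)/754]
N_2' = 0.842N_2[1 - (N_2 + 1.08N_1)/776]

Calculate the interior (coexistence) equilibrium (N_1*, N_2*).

N_1* ≈ 675, N_2* ≈ 47.1

Setting both brackets to zero gives the nullclines N_1 + 1.68N_2 = 754 and 1.08N_1 + N_2 = 776.
Substituting N_2 = 776 - 1.08N_1 into the first: N_1(1 - 1.68·1.08) = 754 - 1.68·776.
So N_1* = -550/-0.814 = 675, and then N_2* = 776 - 1.08·675 = 47.1.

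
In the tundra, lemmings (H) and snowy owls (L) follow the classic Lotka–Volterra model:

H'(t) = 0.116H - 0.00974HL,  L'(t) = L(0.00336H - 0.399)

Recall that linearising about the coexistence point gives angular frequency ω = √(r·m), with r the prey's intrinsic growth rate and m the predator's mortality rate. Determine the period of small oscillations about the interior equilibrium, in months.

Here r = 0.116 and m = 0.399, so r·m = 0.0463.
ω = √0.0463 = 0.215 per month, hence T = 2π/ω ≈ 29.2 months.

T ≈ 29.2 months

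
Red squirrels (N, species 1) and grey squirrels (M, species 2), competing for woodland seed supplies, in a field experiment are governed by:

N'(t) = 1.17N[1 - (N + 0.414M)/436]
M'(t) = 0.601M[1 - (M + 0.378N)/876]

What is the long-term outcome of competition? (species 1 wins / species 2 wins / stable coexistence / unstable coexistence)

stable coexistence

Compare the nullcline intercepts: K1/α12 = 436/0.414 = 1050 > K2 = 876; K2/α21 = 876/0.378 = 2320 > K1 = 436.
Since both inequalities hold, each species can invade when rare, so the interior equilibrium is stable.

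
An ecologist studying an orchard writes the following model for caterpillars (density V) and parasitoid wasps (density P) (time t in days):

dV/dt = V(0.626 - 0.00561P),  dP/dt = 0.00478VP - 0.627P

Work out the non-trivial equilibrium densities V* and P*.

Set dP/dt = 0 with P > 0: 0.00478V - 0.627 = 0, so V* = 0.627/0.00478 = 131.
Set dV/dt = 0 with V > 0: 0.626 - 0.00561P = 0, so P* = 0.626/0.00561 = 112.

V* ≈ 131, P* ≈ 112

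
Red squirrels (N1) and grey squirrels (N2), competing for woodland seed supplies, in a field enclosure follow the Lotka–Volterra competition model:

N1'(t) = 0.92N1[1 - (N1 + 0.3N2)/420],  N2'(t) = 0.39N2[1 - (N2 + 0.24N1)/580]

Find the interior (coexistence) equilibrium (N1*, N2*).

Setting both brackets to zero gives the nullclines N1 + 0.3N2 = 420 and 0.24N1 + N2 = 580.
Substituting N2 = 580 - 0.24N1 into the first: N1(1 - 0.3·0.24) = 420 - 0.3·580.
So N1* = 246/0.928 = 265, and then N2* = 580 - 0.24·265 = 516.

N1* ≈ 265, N2* ≈ 516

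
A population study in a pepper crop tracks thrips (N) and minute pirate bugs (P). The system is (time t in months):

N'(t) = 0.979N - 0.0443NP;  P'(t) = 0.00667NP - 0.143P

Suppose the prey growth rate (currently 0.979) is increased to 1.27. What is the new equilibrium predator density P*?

At the interior fixed point, setting dN/dt = 0 with N > 0 fixes P* = (prey growth rate)/(NP coefficient) — independent of the other coefficients.
With the change, P* = 1.27/0.0443 = 28.7; it rises from 22.1.

P* ≈ 28.7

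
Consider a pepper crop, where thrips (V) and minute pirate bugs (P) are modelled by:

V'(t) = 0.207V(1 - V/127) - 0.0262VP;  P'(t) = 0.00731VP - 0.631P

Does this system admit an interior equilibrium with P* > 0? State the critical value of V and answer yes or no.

Threshold V = 86.3; K > 86.3, so yes, the predator persists.

The predator equation gives dP/dt > 0 only when V > 0.631/0.00731 = 86.3.
Without the predator, V → K = 127. Since 127 > 86.3, the predator can invade and persist.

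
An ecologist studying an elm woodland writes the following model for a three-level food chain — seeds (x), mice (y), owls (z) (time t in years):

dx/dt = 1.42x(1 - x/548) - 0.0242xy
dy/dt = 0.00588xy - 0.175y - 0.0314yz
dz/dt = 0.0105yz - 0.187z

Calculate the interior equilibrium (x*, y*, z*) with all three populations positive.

From dz/dt = 0: 0.0105y* = 0.187, so y* = 17.8.
From dx/dt = 0: 1.42(1 - x*/548) = 0.0242·17.8, giving x* = 548·(1 - 0.304) = 382.
From dy/dt = 0: 0.00588·382 - 0.175 = 0.0314z*, so z* = 2.07/0.0314 = 65.9.

x* ≈ 382, y* ≈ 17.8, z* ≈ 65.9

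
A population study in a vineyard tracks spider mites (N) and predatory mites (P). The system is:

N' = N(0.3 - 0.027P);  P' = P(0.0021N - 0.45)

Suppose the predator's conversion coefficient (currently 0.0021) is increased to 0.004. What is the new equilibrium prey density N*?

At the interior fixed point, setting dP/dt = 0 with P > 0 fixes N* = (predator death rate)/(NP coefficient) — independent of the other coefficients.
With the change, N* = 0.45/0.004 = 112; it falls from 214.

N* ≈ 112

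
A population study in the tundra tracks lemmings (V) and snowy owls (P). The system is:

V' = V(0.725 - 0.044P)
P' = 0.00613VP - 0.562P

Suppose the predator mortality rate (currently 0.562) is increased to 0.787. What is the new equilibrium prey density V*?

V* ≈ 128

At the interior fixed point, setting dP/dt = 0 with P > 0 fixes V* = (predator death rate)/(VP coefficient) — independent of the other coefficients.
With the change, V* = 0.787/0.00613 = 128; it rises from 91.7.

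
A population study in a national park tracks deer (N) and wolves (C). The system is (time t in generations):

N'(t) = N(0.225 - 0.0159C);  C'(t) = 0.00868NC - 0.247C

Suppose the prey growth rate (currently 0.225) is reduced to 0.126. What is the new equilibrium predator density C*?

At the interior fixed point, setting dN/dt = 0 with N > 0 fixes C* = (prey growth rate)/(NC coefficient) — independent of the other coefficients.
With the change, C* = 0.126/0.0159 = 7.92; it falls from 14.2.

C* ≈ 7.92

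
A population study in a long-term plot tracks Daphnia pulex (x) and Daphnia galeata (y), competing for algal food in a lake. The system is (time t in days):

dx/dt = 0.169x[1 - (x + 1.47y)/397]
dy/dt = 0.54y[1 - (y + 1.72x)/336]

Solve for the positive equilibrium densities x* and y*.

Setting both brackets to zero gives the nullclines x + 1.47y = 397 and 1.72x + y = 336.
Substituting y = 336 - 1.72x into the first: x(1 - 1.47·1.72) = 397 - 1.47·336.
So x* = -96.9/-1.53 = 63.4, and then y* = 336 - 1.72·63.4 = 227.

x* ≈ 63.4, y* ≈ 227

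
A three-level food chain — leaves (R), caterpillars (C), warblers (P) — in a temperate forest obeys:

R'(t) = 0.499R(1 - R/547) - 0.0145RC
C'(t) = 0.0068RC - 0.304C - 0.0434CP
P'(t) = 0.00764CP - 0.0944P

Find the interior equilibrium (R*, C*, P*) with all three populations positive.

R* ≈ 351, C* ≈ 12.4, P* ≈ 47.9

From dP/dt = 0: 0.00764C* = 0.0944, so C* = 12.4.
From dR/dt = 0: 0.499(1 - R*/547) = 0.0145·12.4, giving R* = 547·(1 - 0.359) = 351.
From dC/dt = 0: 0.0068·351 - 0.304 = 0.0434P*, so P* = 2.08/0.0434 = 47.9.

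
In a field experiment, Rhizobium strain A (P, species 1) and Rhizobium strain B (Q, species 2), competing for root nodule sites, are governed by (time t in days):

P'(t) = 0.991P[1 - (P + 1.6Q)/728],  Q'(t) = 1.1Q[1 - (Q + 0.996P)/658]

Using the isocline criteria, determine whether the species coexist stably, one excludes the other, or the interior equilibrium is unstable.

unstable coexistence (outcome depends on initial conditions)

Compare the nullcline intercepts: K1/α12 = 728/1.6 = 455 < K2 = 658; K2/α21 = 658/0.996 = 661 < K1 = 728.
Since both are reversed, neither can invade when rare; the interior point is a saddle.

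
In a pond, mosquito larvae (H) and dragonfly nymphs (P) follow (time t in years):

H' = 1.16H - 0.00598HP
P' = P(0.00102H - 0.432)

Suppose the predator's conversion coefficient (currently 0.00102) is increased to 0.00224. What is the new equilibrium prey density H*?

H* ≈ 193

At the interior fixed point, setting dP/dt = 0 with P > 0 fixes H* = (predator death rate)/(HP coefficient) — independent of the other coefficients.
With the change, H* = 0.432/0.00224 = 193; it falls from 424.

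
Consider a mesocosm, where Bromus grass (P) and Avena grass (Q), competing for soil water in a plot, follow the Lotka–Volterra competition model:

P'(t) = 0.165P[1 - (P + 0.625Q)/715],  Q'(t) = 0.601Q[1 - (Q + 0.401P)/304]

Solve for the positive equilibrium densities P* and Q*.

Setting both brackets to zero gives the nullclines P + 0.625Q = 715 and 0.401P + Q = 304.
Substituting Q = 304 - 0.401P into the first: P(1 - 0.625·0.401) = 715 - 0.625·304.
So P* = 525/0.749 = 701, and then Q* = 304 - 0.401·701 = 23.1.

P* ≈ 701, Q* ≈ 23.1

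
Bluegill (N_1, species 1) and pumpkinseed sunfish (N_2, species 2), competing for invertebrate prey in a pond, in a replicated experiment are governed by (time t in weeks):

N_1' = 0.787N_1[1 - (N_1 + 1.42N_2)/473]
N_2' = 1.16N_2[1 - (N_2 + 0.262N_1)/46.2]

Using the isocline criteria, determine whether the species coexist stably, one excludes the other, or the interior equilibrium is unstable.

Compare the nullcline intercepts: K1/α12 = 473/1.42 = 333 > K2 = 46.2; K2/α21 = 46.2/0.262 = 176 < K1 = 473.
Since the inequalities point opposite ways, species 1 can invade but species 2 cannot.

species 1 excludes species 2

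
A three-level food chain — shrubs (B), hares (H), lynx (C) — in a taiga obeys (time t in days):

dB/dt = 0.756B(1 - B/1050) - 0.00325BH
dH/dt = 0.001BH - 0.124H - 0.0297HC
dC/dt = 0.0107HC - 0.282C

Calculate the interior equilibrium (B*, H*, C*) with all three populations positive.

B* ≈ 931, H* ≈ 26.4, C* ≈ 27.2

From dC/dt = 0: 0.0107H* = 0.282, so H* = 26.4.
From dB/dt = 0: 0.756(1 - B*/1050) = 0.00325·26.4, giving B* = 1050·(1 - 0.113) = 931.
From dH/dt = 0: 0.001·931 - 0.124 = 0.0297C*, so C* = 0.807/0.0297 = 27.2.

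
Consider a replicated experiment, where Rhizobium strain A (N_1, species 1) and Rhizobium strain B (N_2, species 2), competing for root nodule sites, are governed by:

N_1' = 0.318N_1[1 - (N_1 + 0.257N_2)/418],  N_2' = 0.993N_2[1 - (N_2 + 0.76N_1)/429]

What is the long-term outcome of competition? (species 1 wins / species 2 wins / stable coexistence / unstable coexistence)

Compare the nullcline intercepts: K1/α12 = 418/0.257 = 1630 > K2 = 429; K2/α21 = 429/0.76 = 564 > K1 = 418.
Since both inequalities hold, each species can invade when rare, so the interior equilibrium is stable.

stable coexistence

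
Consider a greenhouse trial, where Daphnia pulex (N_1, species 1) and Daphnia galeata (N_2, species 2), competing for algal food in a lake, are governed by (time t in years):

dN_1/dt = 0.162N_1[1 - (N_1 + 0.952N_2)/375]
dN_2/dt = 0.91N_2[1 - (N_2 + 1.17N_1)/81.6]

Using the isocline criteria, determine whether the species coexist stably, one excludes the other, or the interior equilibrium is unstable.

Compare the nullcline intercepts: K1/α12 = 375/0.952 = 394 > K2 = 81.6; K2/α21 = 81.6/1.17 = 69.7 < K1 = 375.
Since the inequalities point opposite ways, species 1 can invade but species 2 cannot.

species 1 excludes species 2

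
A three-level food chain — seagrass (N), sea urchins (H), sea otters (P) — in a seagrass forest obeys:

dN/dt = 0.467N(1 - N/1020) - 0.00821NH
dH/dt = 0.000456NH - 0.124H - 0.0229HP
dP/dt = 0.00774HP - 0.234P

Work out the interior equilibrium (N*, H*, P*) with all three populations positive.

From dP/dt = 0: 0.00774H* = 0.234, so H* = 30.2.
From dN/dt = 0: 0.467(1 - N*/1020) = 0.00821·30.2, giving N* = 1020·(1 - 0.531) = 478.
From dH/dt = 0: 0.000456·478 - 0.124 = 0.0229P*, so P* = 0.0939/0.0229 = 4.1.

N* ≈ 478, H* ≈ 30.2, P* ≈ 4.1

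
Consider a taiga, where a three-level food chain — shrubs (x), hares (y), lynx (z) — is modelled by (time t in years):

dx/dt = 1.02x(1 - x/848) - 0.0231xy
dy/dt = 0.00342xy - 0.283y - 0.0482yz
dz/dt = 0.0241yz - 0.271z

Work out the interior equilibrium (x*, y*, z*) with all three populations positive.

x* ≈ 632, y* ≈ 11.2, z* ≈ 39

From dz/dt = 0: 0.0241y* = 0.271, so y* = 11.2.
From dx/dt = 0: 1.02(1 - x*/848) = 0.0231·11.2, giving x* = 848·(1 - 0.255) = 632.
From dy/dt = 0: 0.00342·632 - 0.283 = 0.0482z*, so z* = 1.88/0.0482 = 39.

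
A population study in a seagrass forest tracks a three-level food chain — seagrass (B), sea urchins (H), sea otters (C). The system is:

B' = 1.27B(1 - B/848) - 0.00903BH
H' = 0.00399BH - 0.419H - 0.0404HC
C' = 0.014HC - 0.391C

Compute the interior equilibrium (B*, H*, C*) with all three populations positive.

From dC/dt = 0: 0.014H* = 0.391, so H* = 27.9.
From dB/dt = 0: 1.27(1 - B*/848) = 0.00903·27.9, giving B* = 848·(1 - 0.199) = 680.
From dH/dt = 0: 0.00399·680 - 0.419 = 0.0404C*, so C* = 2.29/0.0404 = 56.7.

B* ≈ 680, H* ≈ 27.9, C* ≈ 56.7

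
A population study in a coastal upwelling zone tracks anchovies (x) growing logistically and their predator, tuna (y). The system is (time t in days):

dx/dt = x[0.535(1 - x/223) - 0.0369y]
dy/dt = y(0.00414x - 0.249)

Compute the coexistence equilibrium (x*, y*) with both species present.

x* ≈ 60.1, y* ≈ 10.6

From dy/dt = 0 with y > 0: 0.00414x* = 0.249, so x* = 60.1.
Substitute into dx/dt = 0: 0.535(1 - 60.1/223) = 0.0369y*.
The bracket is 0.73, giving y* = 0.391/0.0369 = 10.6.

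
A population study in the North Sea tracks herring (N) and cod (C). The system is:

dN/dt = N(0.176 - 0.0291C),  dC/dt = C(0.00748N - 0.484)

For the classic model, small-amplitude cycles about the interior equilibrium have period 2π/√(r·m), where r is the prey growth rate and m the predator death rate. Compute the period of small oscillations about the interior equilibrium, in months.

Here r = 0.176 and m = 0.484, so r·m = 0.0852.
ω = √0.0852 = 0.292 per month, hence T = 2π/ω ≈ 21.5 months.

T ≈ 21.5 months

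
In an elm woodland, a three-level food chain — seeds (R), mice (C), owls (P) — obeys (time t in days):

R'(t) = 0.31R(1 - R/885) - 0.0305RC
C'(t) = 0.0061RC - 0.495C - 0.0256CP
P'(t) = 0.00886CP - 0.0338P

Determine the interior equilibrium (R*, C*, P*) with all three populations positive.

From dP/dt = 0: 0.00886C* = 0.0338, so C* = 3.81.
From dR/dt = 0: 0.31(1 - R*/885) = 0.0305·3.81, giving R* = 885·(1 - 0.375) = 553.
From dC/dt = 0: 0.0061·553 - 0.495 = 0.0256P*, so P* = 2.88/0.0256 = 112.

R* ≈ 553, C* ≈ 3.81, P* ≈ 112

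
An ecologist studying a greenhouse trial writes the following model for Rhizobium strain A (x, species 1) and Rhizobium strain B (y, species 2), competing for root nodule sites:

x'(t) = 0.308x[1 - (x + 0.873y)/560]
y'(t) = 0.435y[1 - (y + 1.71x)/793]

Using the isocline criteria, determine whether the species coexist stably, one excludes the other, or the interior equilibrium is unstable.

Compare the nullcline intercepts: K1/α12 = 560/0.873 = 641 < K2 = 793; K2/α21 = 793/1.71 = 464 < K1 = 560.
Since both are reversed, neither can invade when rare; the interior point is a saddle.

unstable coexistence (outcome depends on initial conditions)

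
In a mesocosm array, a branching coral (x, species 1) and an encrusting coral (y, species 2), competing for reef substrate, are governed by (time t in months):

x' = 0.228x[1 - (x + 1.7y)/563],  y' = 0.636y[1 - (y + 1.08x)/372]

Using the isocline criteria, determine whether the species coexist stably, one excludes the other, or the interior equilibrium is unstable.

unstable coexistence (outcome depends on initial conditions)

Compare the nullcline intercepts: K1/α12 = 563/1.7 = 331 < K2 = 372; K2/α21 = 372/1.08 = 344 < K1 = 563.
Since both are reversed, neither can invade when rare; the interior point is a saddle.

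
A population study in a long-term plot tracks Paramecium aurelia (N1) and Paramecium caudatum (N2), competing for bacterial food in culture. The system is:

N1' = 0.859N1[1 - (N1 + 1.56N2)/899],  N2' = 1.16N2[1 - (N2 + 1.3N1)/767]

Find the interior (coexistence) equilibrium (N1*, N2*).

N1* ≈ 289, N2* ≈ 391

Setting both brackets to zero gives the nullclines N1 + 1.56N2 = 899 and 1.3N1 + N2 = 767.
Substituting N2 = 767 - 1.3N1 into the first: N1(1 - 1.56·1.3) = 899 - 1.56·767.
So N1* = -298/-1.03 = 289, and then N2* = 767 - 1.3·289 = 391.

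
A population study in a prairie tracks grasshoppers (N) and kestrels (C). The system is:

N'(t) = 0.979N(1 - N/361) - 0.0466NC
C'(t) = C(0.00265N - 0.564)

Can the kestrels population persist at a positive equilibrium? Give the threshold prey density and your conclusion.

Threshold N = 213; K > 213, so yes, the predator persists.

The predator equation gives dC/dt > 0 only when N > 0.564/0.00265 = 213.
Without the predator, N → K = 361. Since 361 > 213, the predator can invade and persist.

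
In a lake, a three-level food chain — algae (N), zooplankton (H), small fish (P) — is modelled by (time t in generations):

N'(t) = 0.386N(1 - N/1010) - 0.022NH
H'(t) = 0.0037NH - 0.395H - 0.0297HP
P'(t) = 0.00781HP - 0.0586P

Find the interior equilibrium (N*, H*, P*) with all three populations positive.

From dP/dt = 0: 0.00781H* = 0.0586, so H* = 7.5.
From dN/dt = 0: 0.386(1 - N*/1010) = 0.022·7.5, giving N* = 1010·(1 - 0.428) = 578.
From dH/dt = 0: 0.0037·578 - 0.395 = 0.0297P*, so P* = 1.74/0.0297 = 58.7.

N* ≈ 578, H* ≈ 7.5, P* ≈ 58.7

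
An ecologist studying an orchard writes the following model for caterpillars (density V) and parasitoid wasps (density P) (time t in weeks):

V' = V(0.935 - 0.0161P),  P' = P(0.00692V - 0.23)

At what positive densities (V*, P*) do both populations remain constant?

V* ≈ 33.2, P* ≈ 58.1

Set dP/dt = 0 with P > 0: 0.00692V - 0.23 = 0, so V* = 0.23/0.00692 = 33.2.
Set dV/dt = 0 with V > 0: 0.935 - 0.0161P = 0, so P* = 0.935/0.0161 = 58.1.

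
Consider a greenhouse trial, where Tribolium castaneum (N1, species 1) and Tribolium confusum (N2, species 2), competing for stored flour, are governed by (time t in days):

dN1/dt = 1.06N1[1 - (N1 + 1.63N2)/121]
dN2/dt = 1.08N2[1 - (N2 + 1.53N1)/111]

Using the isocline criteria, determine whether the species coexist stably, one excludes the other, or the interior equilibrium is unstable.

Compare the nullcline intercepts: K1/α12 = 121/1.63 = 74.2 < K2 = 111; K2/α21 = 111/1.53 = 72.5 < K1 = 121.
Since both are reversed, neither can invade when rare; the interior point is a saddle.

unstable coexistence (outcome depends on initial conditions)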